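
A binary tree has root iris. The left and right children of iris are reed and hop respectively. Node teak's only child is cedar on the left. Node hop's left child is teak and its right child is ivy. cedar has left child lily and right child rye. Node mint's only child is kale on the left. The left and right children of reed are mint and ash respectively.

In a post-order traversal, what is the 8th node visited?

Post-order visits the left subtree, then the right subtree, then the node.
At iris: go left to reed.
  At reed: go left to mint.
    At mint: go left to kale.
      kale is a leaf — visit kale.
    At mint: no right child.
    Visit mint.
  At reed: go right to ash.
    ash is a leaf — visit ash.
  Visit reed.
At iris: go right to hop.
  At hop: go left to teak.
    At teak: go left to cedar.
      At cedar: go left to lily.
        lily is a leaf — visit lily.
      At cedar: go right to rye.
        rye is a leaf — visit rye.
      Visit cedar.
    At teak: no right child.
    Visit teak.
  At hop: go right to ivy.
    ivy is a leaf — visit ivy.
  Visit hop.
Visit iris.
Full post-order sequence: kale, mint, ash, reed, lily, rye, cedar, teak, ivy, hop, iris.

teak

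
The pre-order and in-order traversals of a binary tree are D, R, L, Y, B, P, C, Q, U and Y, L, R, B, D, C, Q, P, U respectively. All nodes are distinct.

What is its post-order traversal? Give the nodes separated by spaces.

Y L B R Q C U P D

The first element of pre-order is the root; it splits in-order into left and right subtrees.
Root D: left subtree has 4 nodes {Y, L, R, B}, right has 4 {C, Q, P, U}.
  Root R: left subtree has 2 nodes {Y, L}, right has 1 {B}.
    Root L: left subtree has 1 node {Y}, right has 0 { }.
  Root P: left subtree has 2 nodes {C, Q}, right has 1 {U}.
    Root C: left subtree has 0 nodes { }, right has 1 {Q}.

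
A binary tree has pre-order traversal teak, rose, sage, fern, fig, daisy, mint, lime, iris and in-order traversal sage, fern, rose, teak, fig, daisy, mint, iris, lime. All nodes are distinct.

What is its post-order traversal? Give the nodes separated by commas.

The first element of pre-order is the root; it splits in-order into left and right subtrees.
Root teak: left subtree has 3 nodes {sage, fern, rose}, right has 5 {fig, daisy, mint, iris, lime}.
  Root rose: left subtree has 2 nodes {sage, fern}, right has 0 { }.
    Root sage: left subtree has 0 nodes { }, right has 1 {fern}.
  Root fig: left subtree has 0 nodes { }, right has 4 {daisy, mint, iris, lime}.
    Root daisy: left subtree has 0 nodes { }, right has 3 {mint, iris, lime}.
      Root mint: left subtree has 0 nodes { }, right has 2 {iris, lime}.
        Root lime: left subtree has 1 node {iris}, right has 0 { }.

fern, sage, rose, iris, lime, mint, daisy, fig, teak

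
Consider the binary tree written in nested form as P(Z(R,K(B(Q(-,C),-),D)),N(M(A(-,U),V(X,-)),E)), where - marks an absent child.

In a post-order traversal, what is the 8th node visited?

Post-order visits the left subtree, then the right subtree, then the node.
At P: go left to Z.
  At Z: go left to R.
    R is a leaf — visit R.
  At Z: go right to K.
    At K: go left to B.
      At B: go left to Q.
        At Q: no left child.
        At Q: go right to C.
          C is a leaf — visit C.
        Visit Q.
      At B: no right child.
      Visit B.
    At K: go right to D.
      D is a leaf — visit D.
    Visit K.
  Visit Z.
At P: go right to N.
  At N: go left to M.
    At M: go left to A.
      At A: no left child.
      At A: go right to U.
        U is a leaf — visit U.
      Visit A.
    At M: go right to V.
      At V: go left to X.
        X is a leaf — visit X.
      At V: no right child.
      Visit V.
    Visit M.
  At N: go right to E.
    E is a leaf — visit E.
  Visit N.
Visit P.
Full post-order sequence: R, C, Q, B, D, K, Z, U, A, X, V, M, E, N, P.

U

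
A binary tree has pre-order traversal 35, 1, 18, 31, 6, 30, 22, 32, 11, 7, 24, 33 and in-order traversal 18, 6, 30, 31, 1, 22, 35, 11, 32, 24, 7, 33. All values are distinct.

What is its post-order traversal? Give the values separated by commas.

30, 6, 31, 18, 22, 1, 11, 24, 33, 7, 32, 35

The first element of pre-order is the root; it splits in-order into left and right subtrees.
Root 35: left subtree has 6 nodes {18, 6, 30, 31, 1, 22}, right has 5 {11, 32, 24, 7, 33}.
  Root 1: left subtree has 4 nodes {18, 6, 30, 31}, right has 1 {22}.
    Root 18: left subtree has 0 nodes { }, right has 3 {6, 30, 31}.
      Root 31: left subtree has 2 nodes {6, 30}, right has 0 { }.
        Root 6: left subtree has 0 nodes { }, right has 1 {30}.
  Root 32: left subtree has 1 node {11}, right has 3 {24, 7, 33}.
    Root 7: left subtree has 1 node {24}, right has 1 {33}.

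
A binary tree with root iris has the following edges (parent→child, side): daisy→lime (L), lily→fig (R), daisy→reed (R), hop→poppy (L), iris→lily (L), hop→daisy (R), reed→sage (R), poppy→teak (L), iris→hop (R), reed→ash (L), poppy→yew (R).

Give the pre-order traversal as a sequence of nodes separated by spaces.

iris lily fig hop poppy teak yew daisy lime reed ash sage

Pre-order visits the node, then its left subtree, then its right subtree.
Visit iris.
At iris: go left to lily.
  Visit lily.
  At lily: no left child.
  At lily: go right to fig.
    fig is a leaf — visit fig.
At iris: go right to hop.
  Visit hop.
  At hop: go left to poppy.
    Visit poppy.
    At poppy: go left to teak.
      teak is a leaf — visit teak.
    At poppy: go right to yew.
      yew is a leaf — visit yew.
  At hop: go right to daisy.
    Visit daisy.
    At daisy: go left to lime.
      lime is a leaf — visit lime.
    At daisy: go right to reed.
      Visit reed.
      At reed: go left to ash.
        ash is a leaf — visit ash.
      At reed: go right to sage.
        sage is a leaf — visit sage.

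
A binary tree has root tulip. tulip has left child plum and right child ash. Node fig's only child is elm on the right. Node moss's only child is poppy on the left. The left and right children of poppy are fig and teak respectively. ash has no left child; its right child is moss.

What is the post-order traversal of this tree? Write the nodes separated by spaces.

Post-order visits the left subtree, then the right subtree, then the node.
At tulip: go left to plum.
  plum is a leaf — visit plum.
At tulip: go right to ash.
  At ash: no left child.
  At ash: go right to moss.
    At moss: go left to poppy.
      At poppy: go left to fig.
        At fig: no left child.
        At fig: go right to elm.
          elm is a leaf — visit elm.
        Visit fig.
      At poppy: go right to teak.
        teak is a leaf — visit teak.
      Visit poppy.
    At moss: no right child.
    Visit moss.
  Visit ash.
Visit tulip.

plum elm fig teak poppy moss ash tulip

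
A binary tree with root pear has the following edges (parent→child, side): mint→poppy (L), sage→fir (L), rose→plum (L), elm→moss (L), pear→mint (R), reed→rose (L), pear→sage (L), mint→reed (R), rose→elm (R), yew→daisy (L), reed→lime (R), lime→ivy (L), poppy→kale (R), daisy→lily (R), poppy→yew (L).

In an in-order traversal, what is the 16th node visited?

In-order visits the left subtree, then the node, then the right subtree.
At pear: go left to sage.
  At sage: go left to fir.
    fir is a leaf — visit fir.
  Visit sage.
  At sage: no right child.
Visit pear.
At pear: go right to mint.
  At mint: go left to poppy.
    At poppy: go left to yew.
      At yew: go left to daisy.
        At daisy: no left child.
        Visit daisy.
        At daisy: go right to lily.
          lily is a leaf — visit lily.
      Visit yew.
      At yew: no right child.
    Visit poppy.
    At poppy: go right to kale.
      kale is a leaf — visit kale.
  Visit mint.
  At mint: go right to reed.
    At reed: go left to rose.
      At rose: go left to plum.
        plum is a leaf — visit plum.
      Visit rose.
      At rose: go right to elm.
        At elm: go left to moss.
          moss is a leaf — visit moss.
        Visit elm.
        At elm: no right child.
    Visit reed.
    At reed: go right to lime.
      At lime: go left to ivy.
        ivy is a leaf — visit ivy.
      Visit lime.
      At lime: no right child.
Full in-order sequence: fir, sage, pear, daisy, lily, yew, poppy, kale, mint, plum, rose, moss, elm, reed, ivy, lime.

lime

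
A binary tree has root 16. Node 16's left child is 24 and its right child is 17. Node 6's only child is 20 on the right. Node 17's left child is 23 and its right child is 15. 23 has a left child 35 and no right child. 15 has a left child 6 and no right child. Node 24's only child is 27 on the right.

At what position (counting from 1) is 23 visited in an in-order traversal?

In-order visits the left subtree, then the node, then the right subtree.
At 16: go left to 24.
  At 24: no left child.
  Visit 24.
  At 24: go right to 27.
    27 is a leaf — visit 27.
Visit 16.
At 16: go right to 17.
  At 17: go left to 23.
    At 23: go left to 35.
      35 is a leaf — visit 35.
    Visit 23.
    At 23: no right child.
  Visit 17.
  At 17: go right to 15.
    At 15: go left to 6.
      At 6: no left child.
      Visit 6.
      At 6: go right to 20.
        20 is a leaf — visit 20.
    Visit 15.
    At 15: no right child.
Full in-order sequence: 24, 27, 16, 35, 23, 17, 6, 20, 15.

5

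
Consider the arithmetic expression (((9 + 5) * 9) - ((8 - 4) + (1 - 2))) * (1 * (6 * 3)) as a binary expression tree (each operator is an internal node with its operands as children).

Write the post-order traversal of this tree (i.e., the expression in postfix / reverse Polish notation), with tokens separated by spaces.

Post-order on an expression tree gives postfix notation: for each operator, emit left operand, right operand, then the operator.

9 5 + 9 * 8 4 - 1 2 - + - 1 6 3 * * *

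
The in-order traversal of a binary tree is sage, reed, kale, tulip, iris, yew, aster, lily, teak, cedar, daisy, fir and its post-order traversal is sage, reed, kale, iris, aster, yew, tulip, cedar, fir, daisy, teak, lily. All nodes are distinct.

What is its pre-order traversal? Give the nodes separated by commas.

lily, tulip, kale, reed, sage, yew, iris, aster, teak, daisy, cedar, fir

The last element of post-order is the root; it splits in-order into left and right subtrees.
Root lily: left subtree has 7 nodes {sage, reed, kale, tulip, iris, yew, aster}, right has 4 {teak, cedar, daisy, fir}.
  Root tulip: left subtree has 3 nodes {sage, reed, kale}, right has 3 {iris, yew, aster}.
    Root kale: left subtree has 2 nodes {sage, reed}, right has 0 { }.
      Root reed: left subtree has 1 node {sage}, right has 0 { }.
    Root yew: left subtree has 1 node {iris}, right has 1 {aster}.
  Root teak: left subtree has 0 nodes { }, right has 3 {cedar, daisy, fir}.
    Root daisy: left subtree has 1 node {cedar}, right has 1 {fir}.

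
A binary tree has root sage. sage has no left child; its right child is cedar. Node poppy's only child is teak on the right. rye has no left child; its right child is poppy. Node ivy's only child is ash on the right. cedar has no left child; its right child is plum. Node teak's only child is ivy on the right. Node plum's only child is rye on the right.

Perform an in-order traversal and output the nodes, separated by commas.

sage, cedar, plum, rye, poppy, teak, ivy, ash

In-order visits the left subtree, then the node, then the right subtree.
At sage: no left child.
Visit sage.
At sage: go right to cedar.
  At cedar: no left child.
  Visit cedar.
  At cedar: go right to plum.
    At plum: no left child.
    Visit plum.
    At plum: go right to rye.
      At rye: no left child.
      Visit rye.
      At rye: go right to poppy.
        At poppy: no left child.
        Visit poppy.
        At poppy: go right to teak.
          At teak: no left child.
          Visit teak.
          At teak: go right to ivy.
            At ivy: no left child.
            Visit ivy.
            At ivy: go right to ash.
              ash is a leaf — visit ash.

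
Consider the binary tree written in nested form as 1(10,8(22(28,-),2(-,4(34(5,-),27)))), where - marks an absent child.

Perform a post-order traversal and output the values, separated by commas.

10, 28, 22, 5, 34, 27, 4, 2, 8, 1

Post-order visits the left subtree, then the right subtree, then the node.
At 1: go left to 10.
  10 is a leaf — visit 10.
At 1: go right to 8.
  At 8: go left to 22.
    At 22: go left to 28.
      28 is a leaf — visit 28.
    At 22: no right child.
    Visit 22.
  At 8: go right to 2.
    At 2: no left child.
    At 2: go right to 4.
      At 4: go left to 34.
        At 34: go left to 5.
          5 is a leaf — visit 5.
        At 34: no right child.
        Visit 34.
      At 4: go right to 27.
        27 is a leaf — visit 27.
      Visit 4.
    Visit 2.
  Visit 8.
Visit 1.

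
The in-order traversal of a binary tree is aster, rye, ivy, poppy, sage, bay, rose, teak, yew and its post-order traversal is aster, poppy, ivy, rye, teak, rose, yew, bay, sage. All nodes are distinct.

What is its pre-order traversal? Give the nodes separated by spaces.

sage rye aster ivy poppy bay yew rose teak

The last element of post-order is the root; it splits in-order into left and right subtrees.
Root sage: left subtree has 4 nodes {aster, rye, ivy, poppy}, right has 4 {bay, rose, teak, yew}.
  Root rye: left subtree has 1 node {aster}, right has 2 {ivy, poppy}.
    Root ivy: left subtree has 0 nodes { }, right has 1 {poppy}.
  Root bay: left subtree has 0 nodes { }, right has 3 {rose, teak, yew}.
    Root yew: left subtree has 2 nodes {rose, teak}, right has 0 { }.
      Root rose: left subtree has 0 nodes { }, right has 1 {teak}.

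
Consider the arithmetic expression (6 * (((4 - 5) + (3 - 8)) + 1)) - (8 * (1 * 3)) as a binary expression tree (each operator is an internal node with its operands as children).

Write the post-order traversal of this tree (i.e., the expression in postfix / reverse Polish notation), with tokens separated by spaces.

6 4 5 - 3 8 - + 1 + * 8 1 3 * * -

Post-order on an expression tree gives postfix notation: for each operator, emit left operand, right operand, then the operator.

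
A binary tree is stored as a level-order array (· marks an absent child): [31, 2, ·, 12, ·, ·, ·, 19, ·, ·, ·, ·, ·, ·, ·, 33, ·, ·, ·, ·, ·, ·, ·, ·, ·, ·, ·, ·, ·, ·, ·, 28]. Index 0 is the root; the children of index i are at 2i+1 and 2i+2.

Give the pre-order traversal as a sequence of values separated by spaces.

31 2 12 19 33 28

Pre-order visits the node, then its left subtree, then its right subtree.
Visit 31.
At 31: go left to 2.
  Visit 2.
  At 2: go left to 12.
    Visit 12.
    At 12: go left to 19.
      Visit 19.
      At 19: go left to 33.
        Visit 33.
        At 33: go left to 28.
          28 is a leaf — visit 28.
        At 33: no right child.
      At 19: no right child.
    At 12: no right child.
  At 2: no right child.
At 31: no right child.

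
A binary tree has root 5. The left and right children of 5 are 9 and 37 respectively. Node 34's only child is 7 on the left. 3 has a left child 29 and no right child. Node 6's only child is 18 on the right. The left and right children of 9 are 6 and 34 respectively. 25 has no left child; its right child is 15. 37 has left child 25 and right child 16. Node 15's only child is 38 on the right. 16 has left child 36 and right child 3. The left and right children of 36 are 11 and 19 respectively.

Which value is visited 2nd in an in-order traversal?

In-order visits the left subtree, then the node, then the right subtree.
At 5: go left to 9.
  At 9: go left to 6.
    At 6: no left child.
    Visit 6.
    At 6: go right to 18.
      18 is a leaf — visit 18.
  Visit 9.
  At 9: go right to 34.
    At 34: go left to 7.
      7 is a leaf — visit 7.
    Visit 34.
    At 34: no right child.
Visit 5.
At 5: go right to 37.
  At 37: go left to 25.
    At 25: no left child.
    Visit 25.
    At 25: go right to 15.
      At 15: no left child.
      Visit 15.
      At 15: go right to 38.
        38 is a leaf — visit 38.
  Visit 37.
  At 37: go right to 16.
    At 16: go left to 36.
      At 36: go left to 11.
        11 is a leaf — visit 11.
      Visit 36.
      At 36: go right to 19.
        19 is a leaf — visit 19.
    Visit 16.
    At 16: go right to 3.
      At 3: go left to 29.
        29 is a leaf — visit 29.
      Visit 3.
      At 3: no right child.
Full in-order sequence: 6, 18, 9, 7, 34, 5, 25, 15, 38, 37, 11, 36, 19, 16, 29, 3.

18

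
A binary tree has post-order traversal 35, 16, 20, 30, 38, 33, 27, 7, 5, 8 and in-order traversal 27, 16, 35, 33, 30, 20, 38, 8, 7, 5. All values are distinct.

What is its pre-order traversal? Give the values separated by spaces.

The last element of post-order is the root; it splits in-order into left and right subtrees.
Root 8: left subtree has 7 nodes {27, 16, 35, 33, 30, 20, 38}, right has 2 {7, 5}.
  Root 27: left subtree has 0 nodes { }, right has 6 {16, 35, 33, 30, 20, 38}.
    Root 33: left subtree has 2 nodes {16, 35}, right has 3 {30, 20, 38}.
      Root 16: left subtree has 0 nodes { }, right has 1 {35}.
      Root 38: left subtree has 2 nodes {30, 20}, right has 0 { }.
        Root 30: left subtree has 0 nodes { }, right has 1 {20}.
  Root 5: left subtree has 1 node {7}, right has 0 { }.

8 27 33 16 35 38 30 20 5 7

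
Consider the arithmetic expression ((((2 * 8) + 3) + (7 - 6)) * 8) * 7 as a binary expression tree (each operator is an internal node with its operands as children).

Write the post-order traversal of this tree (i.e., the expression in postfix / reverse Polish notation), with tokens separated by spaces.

Post-order on an expression tree gives postfix notation: for each operator, emit left operand, right operand, then the operator.

2 8 * 3 + 7 6 - + 8 * 7 *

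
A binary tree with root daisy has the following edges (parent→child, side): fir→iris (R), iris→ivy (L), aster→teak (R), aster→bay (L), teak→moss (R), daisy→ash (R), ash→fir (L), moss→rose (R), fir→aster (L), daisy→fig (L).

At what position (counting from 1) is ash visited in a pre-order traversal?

Pre-order visits the node, then its left subtree, then its right subtree.
Visit daisy.
At daisy: go left to fig.
  fig is a leaf — visit fig.
At daisy: go right to ash.
  Visit ash.
  At ash: go left to fir.
    Visit fir.
    At fir: go left to aster.
      Visit aster.
      At aster: go left to bay.
        bay is a leaf — visit bay.
      At aster: go right to teak.
        Visit teak.
        At teak: no left child.
        At teak: go right to moss.
          Visit moss.
          At moss: no left child.
          At moss: go right to rose.
            rose is a leaf — visit rose.
    At fir: go right to iris.
      Visit iris.
      At iris: go left to ivy.
        ivy is a leaf — visit ivy.
      At iris: no right child.
  At ash: no right child.
Full pre-order sequence: daisy, fig, ash, fir, aster, bay, teak, moss, rose, iris, ivy.

3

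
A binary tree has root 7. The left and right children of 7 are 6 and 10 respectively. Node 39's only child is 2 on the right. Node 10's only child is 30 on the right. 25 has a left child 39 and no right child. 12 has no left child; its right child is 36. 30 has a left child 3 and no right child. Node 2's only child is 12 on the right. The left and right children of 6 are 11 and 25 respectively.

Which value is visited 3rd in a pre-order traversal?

11

Pre-order visits the node, then its left subtree, then its right subtree.
Visit 7.
At 7: go left to 6.
  Visit 6.
  At 6: go left to 11.
    11 is a leaf — visit 11.
  At 6: go right to 25.
    Visit 25.
    At 25: go left to 39.
      Visit 39.
      At 39: no left child.
      At 39: go right to 2.
        Visit 2.
        At 2: no left child.
        At 2: go right to 12.
          Visit 12.
          At 12: no left child.
          At 12: go right to 36.
            36 is a leaf — visit 36.
    At 25: no right child.
At 7: go right to 10.
  Visit 10.
  At 10: no left child.
  At 10: go right to 30.
    Visit 30.
    At 30: go left to 3.
      3 is a leaf — visit 3.
    At 30: no right child.
Full pre-order sequence: 7, 6, 11, 25, 39, 2, 12, 36, 10, 30, 3.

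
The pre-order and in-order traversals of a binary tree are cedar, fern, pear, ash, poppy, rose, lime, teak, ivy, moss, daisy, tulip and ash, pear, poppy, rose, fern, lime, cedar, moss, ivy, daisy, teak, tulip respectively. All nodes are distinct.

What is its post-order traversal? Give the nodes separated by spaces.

ash rose poppy pear lime fern moss daisy ivy tulip teak cedar

The first element of pre-order is the root; it splits in-order into left and right subtrees.
Root cedar: left subtree has 6 nodes {ash, pear, poppy, rose, fern, lime}, right has 5 {moss, ivy, daisy, teak, tulip}.
  Root fern: left subtree has 4 nodes {ash, pear, poppy, rose}, right has 1 {lime}.
    Root pear: left subtree has 1 node {ash}, right has 2 {poppy, rose}.
      Root poppy: left subtree has 0 nodes { }, right has 1 {rose}.
  Root teak: left subtree has 3 nodes {moss, ivy, daisy}, right has 1 {tulip}.
    Root ivy: left subtree has 1 node {moss}, right has 1 {daisy}.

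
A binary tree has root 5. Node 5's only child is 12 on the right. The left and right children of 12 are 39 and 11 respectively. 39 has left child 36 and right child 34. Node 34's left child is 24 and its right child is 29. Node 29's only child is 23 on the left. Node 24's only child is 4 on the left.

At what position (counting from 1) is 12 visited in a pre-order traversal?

2

Pre-order visits the node, then its left subtree, then its right subtree.
Visit 5.
At 5: no left child.
At 5: go right to 12.
  Visit 12.
  At 12: go left to 39.
    Visit 39.
    At 39: go left to 36.
      36 is a leaf — visit 36.
    At 39: go right to 34.
      Visit 34.
      At 34: go left to 24.
        Visit 24.
        At 24: go left to 4.
          4 is a leaf — visit 4.
        At 24: no right child.
      At 34: go right to 29.
        Visit 29.
        At 29: go left to 23.
          23 is a leaf — visit 23.
        At 29: no right child.
  At 12: go right to 11.
    11 is a leaf — visit 11.
Full pre-order sequence: 5, 12, 39, 36, 34, 24, 4, 29, 23, 11.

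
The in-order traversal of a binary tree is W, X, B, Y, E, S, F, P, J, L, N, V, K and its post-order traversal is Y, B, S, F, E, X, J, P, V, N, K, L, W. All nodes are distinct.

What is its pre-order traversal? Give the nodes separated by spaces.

W L P X E B Y F S J K N V

The last element of post-order is the root; it splits in-order into left and right subtrees.
Root W: left subtree has 0 nodes { }, right has 12 {X, B, Y, E, S, F, P, J, L, N, V, K}.
  Root L: left subtree has 8 nodes {X, B, Y, E, S, F, P, J}, right has 3 {N, V, K}.
    Root P: left subtree has 6 nodes {X, B, Y, E, S, F}, right has 1 {J}.
      Root X: left subtree has 0 nodes { }, right has 5 {B, Y, E, S, F}.
        Root E: left subtree has 2 nodes {B, Y}, right has 2 {S, F}.
          Root B: left subtree has 0 nodes { }, right has 1 {Y}.
          Root F: left subtree has 1 node {S}, right has 0 { }.
    Root K: left subtree has 2 nodes {N, V}, right has 0 { }.
      Root N: left subtree has 0 nodes { }, right has 1 {V}.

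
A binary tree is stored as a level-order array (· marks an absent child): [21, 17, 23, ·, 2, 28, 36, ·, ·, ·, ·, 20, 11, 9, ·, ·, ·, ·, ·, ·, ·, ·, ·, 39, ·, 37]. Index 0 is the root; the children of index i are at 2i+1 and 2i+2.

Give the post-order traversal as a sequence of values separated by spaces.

2 17 39 20 37 11 28 9 36 23 21

Post-order visits the left subtree, then the right subtree, then the node.
At 21: go left to 17.
  At 17: no left child.
  At 17: go right to 2.
    2 is a leaf — visit 2.
  Visit 17.
At 21: go right to 23.
  At 23: go left to 28.
    At 28: go left to 20.
      At 20: go left to 39.
        39 is a leaf — visit 39.
      At 20: no right child.
      Visit 20.
    At 28: go right to 11.
      At 11: go left to 37.
        37 is a leaf — visit 37.
      At 11: no right child.
      Visit 11.
    Visit 28.
  At 23: go right to 36.
    At 36: go left to 9.
      9 is a leaf — visit 9.
    At 36: no right child.
    Visit 36.
  Visit 23.
Visit 21.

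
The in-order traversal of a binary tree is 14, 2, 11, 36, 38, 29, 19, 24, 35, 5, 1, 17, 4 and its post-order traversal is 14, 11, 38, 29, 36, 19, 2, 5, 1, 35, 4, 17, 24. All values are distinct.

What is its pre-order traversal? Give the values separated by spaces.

The last element of post-order is the root; it splits in-order into left and right subtrees.
Root 24: left subtree has 7 nodes {14, 2, 11, 36, 38, 29, 19}, right has 5 {35, 5, 1, 17, 4}.
  Root 2: left subtree has 1 node {14}, right has 5 {11, 36, 38, 29, 19}.
    Root 19: left subtree has 4 nodes {11, 36, 38, 29}, right has 0 { }.
      Root 36: left subtree has 1 node {11}, right has 2 {38, 29}.
        Root 29: left subtree has 1 node {38}, right has 0 { }.
  Root 17: left subtree has 3 nodes {35, 5, 1}, right has 1 {4}.
    Root 35: left subtree has 0 nodes { }, right has 2 {5, 1}.
      Root 1: left subtree has 1 node {5}, right has 0 { }.

24 2 14 19 36 11 29 38 17 35 1 5 4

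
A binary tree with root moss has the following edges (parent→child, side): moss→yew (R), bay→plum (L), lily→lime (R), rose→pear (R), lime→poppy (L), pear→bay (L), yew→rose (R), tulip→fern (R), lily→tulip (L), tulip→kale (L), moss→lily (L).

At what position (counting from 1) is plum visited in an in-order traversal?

10

In-order visits the left subtree, then the node, then the right subtree.
At moss: go left to lily.
  At lily: go left to tulip.
    At tulip: go left to kale.
      kale is a leaf — visit kale.
    Visit tulip.
    At tulip: go right to fern.
      fern is a leaf — visit fern.
  Visit lily.
  At lily: go right to lime.
    At lime: go left to poppy.
      poppy is a leaf — visit poppy.
    Visit lime.
    At lime: no right child.
Visit moss.
At moss: go right to yew.
  At yew: no left child.
  Visit yew.
  At yew: go right to rose.
    At rose: no left child.
    Visit rose.
    At rose: go right to pear.
      At pear: go left to bay.
        At bay: go left to plum.
          plum is a leaf — visit plum.
        Visit bay.
        At bay: no right child.
      Visit pear.
      At pear: no right child.
Full in-order sequence: kale, tulip, fern, lily, poppy, lime, moss, yew, rose, plum, bay, pear.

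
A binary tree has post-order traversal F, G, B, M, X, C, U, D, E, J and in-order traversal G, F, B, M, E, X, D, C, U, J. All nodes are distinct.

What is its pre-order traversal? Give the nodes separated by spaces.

J E M B G F D X U C

The last element of post-order is the root; it splits in-order into left and right subtrees.
Root J: left subtree has 9 nodes {G, F, B, M, E, X, D, C, U}, right has 0 { }.
  Root E: left subtree has 4 nodes {G, F, B, M}, right has 4 {X, D, C, U}.
    Root M: left subtree has 3 nodes {G, F, B}, right has 0 { }.
      Root B: left subtree has 2 nodes {G, F}, right has 0 { }.
        Root G: left subtree has 0 nodes { }, right has 1 {F}.
    Root D: left subtree has 1 node {X}, right has 2 {C, U}.
      Root U: left subtree has 1 node {C}, right has 0 { }.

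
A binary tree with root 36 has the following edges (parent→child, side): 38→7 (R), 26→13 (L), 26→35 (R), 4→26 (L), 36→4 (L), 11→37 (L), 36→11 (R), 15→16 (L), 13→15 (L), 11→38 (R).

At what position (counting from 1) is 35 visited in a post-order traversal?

Post-order visits the left subtree, then the right subtree, then the node.
At 36: go left to 4.
  At 4: go left to 26.
    At 26: go left to 13.
      At 13: go left to 15.
        At 15: go left to 16.
          16 is a leaf — visit 16.
        At 15: no right child.
        Visit 15.
      At 13: no right child.
      Visit 13.
    At 26: go right to 35.
      35 is a leaf — visit 35.
    Visit 26.
  At 4: no right child.
  Visit 4.
At 36: go right to 11.
  At 11: go left to 37.
    37 is a leaf — visit 37.
  At 11: go right to 38.
    At 38: no left child.
    At 38: go right to 7.
      7 is a leaf — visit 7.
    Visit 38.
  Visit 11.
Visit 36.
Full post-order sequence: 16, 15, 13, 35, 26, 4, 37, 7, 38, 11, 36.

4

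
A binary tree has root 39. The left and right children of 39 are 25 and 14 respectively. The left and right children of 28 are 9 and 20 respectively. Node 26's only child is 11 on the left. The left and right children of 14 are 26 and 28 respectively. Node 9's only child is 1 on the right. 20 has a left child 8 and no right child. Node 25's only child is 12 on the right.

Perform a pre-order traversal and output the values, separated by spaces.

39 25 12 14 26 11 28 9 1 20 8

Pre-order visits the node, then its left subtree, then its right subtree.
Visit 39.
At 39: go left to 25.
  Visit 25.
  At 25: no left child.
  At 25: go right to 12.
    12 is a leaf — visit 12.
At 39: go right to 14.
  Visit 14.
  At 14: go left to 26.
    Visit 26.
    At 26: go left to 11.
      11 is a leaf — visit 11.
    At 26: no right child.
  At 14: go right to 28.
    Visit 28.
    At 28: go left to 9.
      Visit 9.
      At 9: no left child.
      At 9: go right to 1.
        1 is a leaf — visit 1.
    At 28: go right to 20.
      Visit 20.
      At 20: go left to 8.
        8 is a leaf — visit 8.
      At 20: no right child.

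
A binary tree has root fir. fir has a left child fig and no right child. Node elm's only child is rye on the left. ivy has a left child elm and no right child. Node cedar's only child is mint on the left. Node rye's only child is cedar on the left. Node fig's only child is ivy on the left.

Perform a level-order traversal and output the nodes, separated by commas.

fir, fig, ivy, elm, rye, cedar, mint

Level-order visits nodes level by level from the root, left to right within each level.
Level 0: fir
Level 1: fig
Level 2: ivy
Level 3: elm
Level 4: rye
Level 5: cedar
Level 6: mint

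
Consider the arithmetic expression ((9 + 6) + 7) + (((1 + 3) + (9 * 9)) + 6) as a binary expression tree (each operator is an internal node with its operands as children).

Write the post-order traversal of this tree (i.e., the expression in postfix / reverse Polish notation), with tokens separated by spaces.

Post-order on an expression tree gives postfix notation: for each operator, emit left operand, right operand, then the operator.

9 6 + 7 + 1 3 + 9 9 * + 6 + +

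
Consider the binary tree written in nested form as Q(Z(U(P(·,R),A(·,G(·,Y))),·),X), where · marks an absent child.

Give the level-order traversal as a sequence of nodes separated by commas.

Level-order visits nodes level by level from the root, left to right within each level.
Level 0: Q
Level 1: Z, X
Level 2: U
Level 3: P, A
Level 4: R, G
Level 5: Y

Q, Z, X, U, P, A, R, G, Y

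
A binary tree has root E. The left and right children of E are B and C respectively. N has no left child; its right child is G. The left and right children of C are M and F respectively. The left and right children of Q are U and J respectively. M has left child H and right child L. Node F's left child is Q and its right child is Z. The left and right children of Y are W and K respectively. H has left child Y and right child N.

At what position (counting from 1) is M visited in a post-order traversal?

9

Post-order visits the left subtree, then the right subtree, then the node.
At E: go left to B.
  B is a leaf — visit B.
At E: go right to C.
  At C: go left to M.
    At M: go left to H.
      At H: go left to Y.
        At Y: go left to W.
          W is a leaf — visit W.
        At Y: go right to K.
          K is a leaf — visit K.
        Visit Y.
      At H: go right to N.
        At N: no left child.
        At N: go right to G.
          G is a leaf — visit G.
        Visit N.
      Visit H.
    At M: go right to L.
      L is a leaf — visit L.
    Visit M.
  At C: go right to F.
    At F: go left to Q.
      At Q: go left to U.
        U is a leaf — visit U.
      At Q: go right to J.
        J is a leaf — visit J.
      Visit Q.
    At F: go right to Z.
      Z is a leaf — visit Z.
    Visit F.
  Visit C.
Visit E.
Full post-order sequence: B, W, K, Y, G, N, H, L, M, U, J, Q, Z, F, C, E.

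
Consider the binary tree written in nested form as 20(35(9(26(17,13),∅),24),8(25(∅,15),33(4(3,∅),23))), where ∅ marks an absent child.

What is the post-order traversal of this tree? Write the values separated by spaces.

17 13 26 9 24 35 15 25 3 4 23 33 8 20

Post-order visits the left subtree, then the right subtree, then the node.
At 20: go left to 35.
  At 35: go left to 9.
    At 9: go left to 26.
      At 26: go left to 17.
        17 is a leaf — visit 17.
      At 26: go right to 13.
        13 is a leaf — visit 13.
      Visit 26.
    At 9: no right child.
    Visit 9.
  At 35: go right to 24.
    24 is a leaf — visit 24.
  Visit 35.
At 20: go right to 8.
  At 8: go left to 25.
    At 25: no left child.
    At 25: go right to 15.
      15 is a leaf — visit 15.
    Visit 25.
  At 8: go right to 33.
    At 33: go left to 4.
      At 4: go left to 3.
        3 is a leaf — visit 3.
      At 4: no right child.
      Visit 4.
    At 33: go right to 23.
      23 is a leaf — visit 23.
    Visit 33.
  Visit 8.
Visit 20.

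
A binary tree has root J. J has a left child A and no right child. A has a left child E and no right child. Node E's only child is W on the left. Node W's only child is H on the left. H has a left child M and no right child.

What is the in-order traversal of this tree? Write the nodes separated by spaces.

In-order visits the left subtree, then the node, then the right subtree.
At J: go left to A.
  At A: go left to E.
    At E: go left to W.
      At W: go left to H.
        At H: go left to M.
          M is a leaf — visit M.
        Visit H.
        At H: no right child.
      Visit W.
      At W: no right child.
    Visit E.
    At E: no right child.
  Visit A.
  At A: no right child.
Visit J.
At J: no right child.

M H W E A J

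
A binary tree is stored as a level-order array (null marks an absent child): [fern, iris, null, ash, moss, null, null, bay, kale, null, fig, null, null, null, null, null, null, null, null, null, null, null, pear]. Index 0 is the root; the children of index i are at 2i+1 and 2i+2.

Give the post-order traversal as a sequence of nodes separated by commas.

Post-order visits the left subtree, then the right subtree, then the node.
At fern: go left to iris.
  At iris: go left to ash.
    At ash: go left to bay.
      bay is a leaf — visit bay.
    At ash: go right to kale.
      kale is a leaf — visit kale.
    Visit ash.
  At iris: go right to moss.
    At moss: no left child.
    At moss: go right to fig.
      At fig: no left child.
      At fig: go right to pear.
        pear is a leaf — visit pear.
      Visit fig.
    Visit moss.
  Visit iris.
At fern: no right child.
Visit fern.

bay, kale, ash, pear, fig, moss, iris, fern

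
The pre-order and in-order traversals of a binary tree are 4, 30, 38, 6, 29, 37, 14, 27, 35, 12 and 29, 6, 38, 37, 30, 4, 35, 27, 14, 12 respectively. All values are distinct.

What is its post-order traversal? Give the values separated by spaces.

The first element of pre-order is the root; it splits in-order into left and right subtrees.
Root 4: left subtree has 5 nodes {29, 6, 38, 37, 30}, right has 4 {35, 27, 14, 12}.
  Root 30: left subtree has 4 nodes {29, 6, 38, 37}, right has 0 { }.
    Root 38: left subtree has 2 nodes {29, 6}, right has 1 {37}.
      Root 6: left subtree has 1 node {29}, right has 0 { }.
  Root 14: left subtree has 2 nodes {35, 27}, right has 1 {12}.
    Root 27: left subtree has 1 node {35}, right has 0 { }.

29 6 37 38 30 35 27 12 14 4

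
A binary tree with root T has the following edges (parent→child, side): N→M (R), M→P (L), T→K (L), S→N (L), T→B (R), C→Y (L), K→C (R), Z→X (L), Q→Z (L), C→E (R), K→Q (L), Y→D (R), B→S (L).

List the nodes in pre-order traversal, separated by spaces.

T K Q Z X C Y D E B S N M P

Pre-order visits the node, then its left subtree, then its right subtree.
Visit T.
At T: go left to K.
  Visit K.
  At K: go left to Q.
    Visit Q.
    At Q: go left to Z.
      Visit Z.
      At Z: go left to X.
        X is a leaf — visit X.
      At Z: no right child.
    At Q: no right child.
  At K: go right to C.
    Visit C.
    At C: go left to Y.
      Visit Y.
      At Y: no left child.
      At Y: go right to D.
        D is a leaf — visit D.
    At C: go right to E.
      E is a leaf — visit E.
At T: go right to B.
  Visit B.
  At B: go left to S.
    Visit S.
    At S: go left to N.
      Visit N.
      At N: no left child.
      At N: go right to M.
        Visit M.
        At M: go left to P.
          P is a leaf — visit P.
        At M: no right child.
    At S: no right child.
  At B: no right child.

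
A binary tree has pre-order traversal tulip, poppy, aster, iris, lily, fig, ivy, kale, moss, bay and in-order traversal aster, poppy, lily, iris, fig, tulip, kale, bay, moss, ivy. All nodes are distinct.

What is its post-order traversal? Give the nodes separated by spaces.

aster lily fig iris poppy bay moss kale ivy tulip

The first element of pre-order is the root; it splits in-order into left and right subtrees.
Root tulip: left subtree has 5 nodes {aster, poppy, lily, iris, fig}, right has 4 {kale, bay, moss, ivy}.
  Root poppy: left subtree has 1 node {aster}, right has 3 {lily, iris, fig}.
    Root iris: left subtree has 1 node {lily}, right has 1 {fig}.
  Root ivy: left subtree has 3 nodes {kale, bay, moss}, right has 0 { }.
    Root kale: left subtree has 0 nodes { }, right has 2 {bay, moss}.
      Root moss: left subtree has 1 node {bay}, right has 0 { }.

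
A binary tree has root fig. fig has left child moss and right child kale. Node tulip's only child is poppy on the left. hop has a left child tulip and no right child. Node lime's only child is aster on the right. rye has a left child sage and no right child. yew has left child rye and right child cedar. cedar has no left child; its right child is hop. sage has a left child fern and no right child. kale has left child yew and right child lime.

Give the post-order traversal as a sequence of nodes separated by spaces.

moss fern sage rye poppy tulip hop cedar yew aster lime kale fig

Post-order visits the left subtree, then the right subtree, then the node.
At fig: go left to moss.
  moss is a leaf — visit moss.
At fig: go right to kale.
  At kale: go left to yew.
    At yew: go left to rye.
      At rye: go left to sage.
        At sage: go left to fern.
          fern is a leaf — visit fern.
        At sage: no right child.
        Visit sage.
      At rye: no right child.
      Visit rye.
    At yew: go right to cedar.
      At cedar: no left child.
      At cedar: go right to hop.
        At hop: go left to tulip.
          At tulip: go left to poppy.
            poppy is a leaf — visit poppy.
          At tulip: no right child.
          Visit tulip.
        At hop: no right child.
        Visit hop.
      Visit cedar.
    Visit yew.
  At kale: go right to lime.
    At lime: no left child.
    At lime: go right to aster.
      aster is a leaf — visit aster.
    Visit lime.
  Visit kale.
Visit fig.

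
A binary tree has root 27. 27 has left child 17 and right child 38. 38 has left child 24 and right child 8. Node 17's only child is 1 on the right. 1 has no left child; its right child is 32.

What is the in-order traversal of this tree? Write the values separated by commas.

17, 1, 32, 27, 24, 38, 8

In-order visits the left subtree, then the node, then the right subtree.
At 27: go left to 17.
  At 17: no left child.
  Visit 17.
  At 17: go right to 1.
    At 1: no left child.
    Visit 1.
    At 1: go right to 32.
      32 is a leaf — visit 32.
Visit 27.
At 27: go right to 38.
  At 38: go left to 24.
    24 is a leaf — visit 24.
  Visit 38.
  At 38: go right to 8.
    8 is a leaf — visit 8.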